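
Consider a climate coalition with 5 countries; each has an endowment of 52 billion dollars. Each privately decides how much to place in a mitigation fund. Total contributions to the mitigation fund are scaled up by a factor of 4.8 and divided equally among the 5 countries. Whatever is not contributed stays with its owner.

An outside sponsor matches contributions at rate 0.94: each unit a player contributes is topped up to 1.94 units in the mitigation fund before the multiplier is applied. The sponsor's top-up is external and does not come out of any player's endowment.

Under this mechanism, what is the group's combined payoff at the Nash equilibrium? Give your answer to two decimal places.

2421.12 billion dollars

Under the mechanism each unit contributed yields 4.8 × 1.94 / 5 = 1.8624 back to its contributor per unit of net cost, which exceeds 1, making full contribution the dominant choice for everyone.
So the Nash equilibrium is full contribution by all 5; the group earns 4.8 × 1.94 × 260 = 2421.12.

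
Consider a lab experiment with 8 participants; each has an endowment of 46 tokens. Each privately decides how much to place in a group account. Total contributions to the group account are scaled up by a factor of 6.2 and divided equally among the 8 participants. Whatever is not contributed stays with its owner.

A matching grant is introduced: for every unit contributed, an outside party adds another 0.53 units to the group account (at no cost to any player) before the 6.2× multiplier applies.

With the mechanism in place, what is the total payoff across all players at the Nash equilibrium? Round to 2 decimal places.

With the mechanism, a contributed unit returns 6.2 × 1.53 / 8 = 1.1858 per unit of net cost to the contributor — now above 1 — so contributing fully is weakly dominant for every player.
At the Nash equilibrium everyone contributes 46. Group total payoff = 6.2 × 1.53 × 368 = 3490.85.

3490.85 tokens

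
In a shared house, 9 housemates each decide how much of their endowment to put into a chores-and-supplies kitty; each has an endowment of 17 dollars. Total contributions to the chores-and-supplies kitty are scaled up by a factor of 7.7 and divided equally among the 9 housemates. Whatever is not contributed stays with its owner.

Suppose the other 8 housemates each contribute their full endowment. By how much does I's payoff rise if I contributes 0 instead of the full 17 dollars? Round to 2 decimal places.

2.46 dollars

Switching from a contribution of 17 to 0 lets I keep an extra 17 dollars, but lowers the chores-and-supplies kitty by 17, which costs I their own share of that drop: 7.7/9 × 17 = 14.54.
Net gain = 17 − 14.54 = 2.46. The private return per contributed unit (0.8556) is below 1, so free-riding is indeed the best response regardless of what the others do.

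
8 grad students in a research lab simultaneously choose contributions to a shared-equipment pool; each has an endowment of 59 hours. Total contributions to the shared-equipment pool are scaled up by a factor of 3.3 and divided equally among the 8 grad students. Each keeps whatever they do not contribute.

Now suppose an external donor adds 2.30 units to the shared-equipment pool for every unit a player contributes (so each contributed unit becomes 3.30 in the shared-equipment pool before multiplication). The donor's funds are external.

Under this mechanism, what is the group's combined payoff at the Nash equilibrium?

With the mechanism, a contributed unit returns 3.3 × 3.30 / 8 = 1.3613 per unit of net cost to the contributor — now above 1 — so contributing fully is weakly dominant for every player.
At the Nash equilibrium everyone contributes 59. Group total payoff = 3.3 × 3.30 × 472 = 5140.08.

5140.08 hours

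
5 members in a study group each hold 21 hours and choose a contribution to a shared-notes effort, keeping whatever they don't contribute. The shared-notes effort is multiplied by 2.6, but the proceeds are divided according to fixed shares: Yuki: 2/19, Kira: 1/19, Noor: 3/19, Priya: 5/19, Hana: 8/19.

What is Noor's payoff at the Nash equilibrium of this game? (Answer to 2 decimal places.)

For player j, contributing a unit is worthwhile iff 2.6 × (j's share) ≥ 1, i.e. iff j's share is at least 0.3846.
The only share above 0.3846 is Hana's 8/19, contributing 21; the remaining 4 contribute 0. Total contributed: 21.
Noor keeps 21 and receives 2.6 × 21 × 3/19 = 8.62 from the shared-notes effort, for a payoff of 29.62.

29.62 hours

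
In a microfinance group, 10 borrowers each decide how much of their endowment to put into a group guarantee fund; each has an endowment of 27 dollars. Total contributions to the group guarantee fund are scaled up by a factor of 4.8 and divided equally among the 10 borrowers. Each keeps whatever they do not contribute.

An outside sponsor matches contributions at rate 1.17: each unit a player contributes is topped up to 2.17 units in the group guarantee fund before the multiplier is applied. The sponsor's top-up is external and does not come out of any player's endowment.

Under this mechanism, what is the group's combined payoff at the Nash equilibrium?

2812.32 dollars

With the mechanism, a contributed unit returns 4.8 × 2.17 / 10 = 1.0416 per unit of net cost to the contributor — now above 1 — so contributing fully is weakly dominant for every player.
At the Nash equilibrium everyone contributes 27. Group total payoff = 4.8 × 2.17 × 270 = 2812.32.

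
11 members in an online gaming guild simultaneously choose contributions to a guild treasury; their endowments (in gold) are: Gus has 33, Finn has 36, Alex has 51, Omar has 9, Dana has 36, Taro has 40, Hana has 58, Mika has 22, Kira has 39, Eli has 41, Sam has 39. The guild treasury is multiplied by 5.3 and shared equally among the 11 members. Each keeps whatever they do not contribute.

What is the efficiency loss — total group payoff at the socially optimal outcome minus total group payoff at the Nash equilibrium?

1737.20 gold

The private return per contributed unit is 5.3/11 = 0.4818 < 1 for every player regardless of endowment, so the Nash equilibrium is zero contribution and the group total is Σ E_j = 33 + 36 + 51 + 9 + 36 + 40 + 58 + 22 + 39 + 41 + 39 = 404.
Each contributed unit returns 5.300 to the group, so the social optimum is full contribution by everyone: group total = 5.300 × 404 = 2141.20.
Efficiency loss = (5.300 − 1) × 404 = 1737.20.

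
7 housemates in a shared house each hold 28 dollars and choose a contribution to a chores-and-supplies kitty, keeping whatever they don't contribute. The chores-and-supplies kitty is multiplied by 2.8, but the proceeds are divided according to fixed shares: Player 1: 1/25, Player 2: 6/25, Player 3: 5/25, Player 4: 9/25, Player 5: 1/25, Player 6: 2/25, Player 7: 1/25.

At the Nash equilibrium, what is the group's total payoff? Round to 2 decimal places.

Player j's private return per contributed unit is 2.8 × (j's share). Contributing is weakly dominant for j when that share is at least 1/2.8 = 0.3571, and contributing 0 is dominant otherwise.
Only Player 4 (9/25) clears that bar, contributing 28; the remaining 6 contribute 0. Total contributed: 28.
The chores-and-supplies kitty pays out 2.8 × 28 = 78.40 in total (split across the unequal shares, but the aggregate is all that matters for the group sum).
The 6 free-riders keep 28 each, adding 168. Group total = 168 + 78.40 = 246.40.

246.40 dollars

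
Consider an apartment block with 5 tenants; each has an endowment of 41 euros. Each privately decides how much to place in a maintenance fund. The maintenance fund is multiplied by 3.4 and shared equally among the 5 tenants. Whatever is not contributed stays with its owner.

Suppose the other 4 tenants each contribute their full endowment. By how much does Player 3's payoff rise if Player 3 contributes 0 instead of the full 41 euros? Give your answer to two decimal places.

13.12 euros

Switching from a contribution of 41 to 0 lets Player 3 keep an extra 41 euros, but lowers the maintenance fund by 41, which costs Player 3 their own share of that drop: 3.4/5 × 41 = 27.88.
Net gain = 41 − 27.88 = 13.12. The private return per contributed unit (0.6800) is below 1, so free-riding is indeed the best response regardless of what the others do.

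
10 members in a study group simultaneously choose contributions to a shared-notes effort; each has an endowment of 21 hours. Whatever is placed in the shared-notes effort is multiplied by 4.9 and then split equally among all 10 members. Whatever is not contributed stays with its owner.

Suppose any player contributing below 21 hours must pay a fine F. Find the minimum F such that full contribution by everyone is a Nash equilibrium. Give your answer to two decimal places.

Given the others contribute fully, the best deviation is to contribute 0 (any partial contribution still incurs the fine and gives up units whose private return 0.4900 is below 1).
Deviating from 21 to 0 saves 21 hours but forfeits the deviator's share of the drop in the shared-notes effort: 4.9/10 × 21 = 10.29.
So the deviation gain is 21 − 10.29 = 10.71, and the fine must be at least 10.71 hours to wipe it out.

10.71 hours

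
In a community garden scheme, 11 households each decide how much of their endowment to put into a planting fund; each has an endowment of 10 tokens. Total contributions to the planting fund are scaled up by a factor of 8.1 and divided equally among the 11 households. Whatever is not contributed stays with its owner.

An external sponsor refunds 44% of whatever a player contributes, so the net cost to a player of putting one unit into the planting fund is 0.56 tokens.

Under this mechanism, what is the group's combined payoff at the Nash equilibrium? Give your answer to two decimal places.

939.40 tokens

The effective private return per unit is now (8.1/11) / 0.56 = 1.3149 > 1, so every player's dominant strategy flips to full contribution.
At the Nash equilibrium everyone contributes 10. Group total payoff = 11 × (10 × 0.44 + 8.1 × 10) = 939.40.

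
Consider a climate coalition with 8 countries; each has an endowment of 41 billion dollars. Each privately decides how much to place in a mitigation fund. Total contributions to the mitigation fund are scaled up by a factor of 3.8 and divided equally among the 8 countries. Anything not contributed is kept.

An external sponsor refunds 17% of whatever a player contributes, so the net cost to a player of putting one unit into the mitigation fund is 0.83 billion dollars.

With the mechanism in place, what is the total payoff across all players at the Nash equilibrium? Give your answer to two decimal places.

The effective private return is (3.8/8) / 0.83 = 0.5723, which is still under 1, so the mechanism doesn't change anyone's dominant strategy: zero contribution.
Everyone keeps their endowment and the group total is 8 × 41 = 328.

328.00 billion dollars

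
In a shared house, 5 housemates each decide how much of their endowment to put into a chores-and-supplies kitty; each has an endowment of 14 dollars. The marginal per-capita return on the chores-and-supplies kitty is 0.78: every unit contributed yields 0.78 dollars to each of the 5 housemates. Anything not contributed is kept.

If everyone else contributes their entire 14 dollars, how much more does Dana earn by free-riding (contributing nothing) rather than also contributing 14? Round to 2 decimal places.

3.08 dollars

Switching from a contribution of 14 to 0 lets Dana keep an extra 14 dollars, but lowers the chores-and-supplies kitty by 14, which costs Dana their own share of that drop: 0.78 × 14 = 10.92.
Net gain = 14 − 10.92 = 3.08. The private return per contributed unit (0.78) is below 1, so free-riding is indeed the best response regardless of what the others do.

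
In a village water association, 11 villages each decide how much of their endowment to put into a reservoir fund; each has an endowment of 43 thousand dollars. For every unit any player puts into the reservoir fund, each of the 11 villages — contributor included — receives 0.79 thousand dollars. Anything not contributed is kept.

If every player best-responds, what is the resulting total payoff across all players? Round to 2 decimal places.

The private return per contributed unit is 0.79 < 1, so contributing 0 is dominant for every player. At the Nash equilibrium everyone keeps their 43, and the group total is 11 × 43 = 473.

473.00 thousand dollars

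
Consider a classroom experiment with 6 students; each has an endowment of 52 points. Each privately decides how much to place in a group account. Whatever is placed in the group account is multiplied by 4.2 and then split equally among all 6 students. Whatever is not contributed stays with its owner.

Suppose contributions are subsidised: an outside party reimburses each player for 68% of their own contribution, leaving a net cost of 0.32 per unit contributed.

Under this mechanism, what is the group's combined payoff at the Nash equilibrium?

1522.56 points

Under the mechanism each unit contributed yields (4.2/6) / 0.32 = 2.1875 back to its contributor per unit of net cost, which exceeds 1, making full contribution the dominant choice for everyone.
At the Nash equilibrium everyone contributes 52. Group total payoff = 6 × (52 × 0.68 + 4.2 × 52) = 1522.56.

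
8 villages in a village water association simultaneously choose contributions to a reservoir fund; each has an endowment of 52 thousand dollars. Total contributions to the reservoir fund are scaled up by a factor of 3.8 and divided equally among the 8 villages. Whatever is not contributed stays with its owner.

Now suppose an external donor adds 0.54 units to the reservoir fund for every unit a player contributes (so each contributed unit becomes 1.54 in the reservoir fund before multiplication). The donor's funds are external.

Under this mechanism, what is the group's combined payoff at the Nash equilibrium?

With the mechanism, a contributed unit returns 3.8 × 1.54 / 8 = 0.7315 per unit of net cost — still below 1 — so contributing 0 remains dominant for every player.
Everyone keeps their endowment and the group total is 8 × 52 = 416.

416.00 thousand dollars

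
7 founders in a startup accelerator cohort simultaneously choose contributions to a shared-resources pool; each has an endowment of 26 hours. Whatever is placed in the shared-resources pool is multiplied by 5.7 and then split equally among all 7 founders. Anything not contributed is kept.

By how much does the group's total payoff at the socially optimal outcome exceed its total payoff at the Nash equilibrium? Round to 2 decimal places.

Each contributed unit returns 5.7/7 = 0.8143 to its contributor — below 1 — so contributing 0 is dominant for every player. At the Nash equilibrium everyone keeps their 26, and the group total is 7 × 26 = 182.
Each contributed unit returns 5.700 to the group as a whole (0.8143 to each of 7 players), which exceeds 1, so the social optimum is full contribution: group total = 5.700 × 182 = 1037.40.
Efficiency loss = 1037.40 − 182 = 855.40.

855.40 hours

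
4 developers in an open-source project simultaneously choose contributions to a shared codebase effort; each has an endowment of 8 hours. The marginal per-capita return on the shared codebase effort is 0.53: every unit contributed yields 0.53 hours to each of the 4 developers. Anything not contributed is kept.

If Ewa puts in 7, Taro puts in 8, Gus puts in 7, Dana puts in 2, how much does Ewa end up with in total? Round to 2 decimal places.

Total contributed: 7 + 8 + 7 + 2 = 24.
Each receives 0.53 × 24 = 12.72 from the shared codebase effort.
Ewa keeps 8 − 7 = 1, so Ewa's payoff is 1 + 12.72 = 13.72.

13.72 hours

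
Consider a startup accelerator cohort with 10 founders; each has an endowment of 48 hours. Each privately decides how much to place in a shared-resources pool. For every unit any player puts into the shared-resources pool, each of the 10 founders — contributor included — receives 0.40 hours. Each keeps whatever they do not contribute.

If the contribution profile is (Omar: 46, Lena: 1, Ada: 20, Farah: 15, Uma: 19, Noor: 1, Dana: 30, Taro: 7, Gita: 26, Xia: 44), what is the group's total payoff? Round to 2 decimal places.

1107.00 hours

Total contributed: 46 + 1 + 20 + 15 + 19 + 1 + 30 + 7 + 26 + 44 = 209; total kept: 10 × 48 − 209 = 271.
The shared-resources pool pays out 0.40 × 10 × 209 = 836.00 in aggregate.
Group total = 271 + 836.00 = 1107.00.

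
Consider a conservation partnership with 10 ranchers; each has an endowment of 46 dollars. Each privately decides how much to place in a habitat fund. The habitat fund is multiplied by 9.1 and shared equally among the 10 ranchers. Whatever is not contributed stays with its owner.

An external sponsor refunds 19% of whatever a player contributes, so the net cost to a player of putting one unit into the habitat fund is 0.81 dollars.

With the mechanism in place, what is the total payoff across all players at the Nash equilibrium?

4273.40 dollars

With the mechanism, a contributed unit returns (9.1/10) / 0.81 = 1.1235 per unit of net cost to the contributor — now above 1 — so contributing fully is weakly dominant for every player.
At the Nash equilibrium everyone contributes 46. Group total payoff = 10 × (46 × 0.19 + 9.1 × 46) = 4273.40.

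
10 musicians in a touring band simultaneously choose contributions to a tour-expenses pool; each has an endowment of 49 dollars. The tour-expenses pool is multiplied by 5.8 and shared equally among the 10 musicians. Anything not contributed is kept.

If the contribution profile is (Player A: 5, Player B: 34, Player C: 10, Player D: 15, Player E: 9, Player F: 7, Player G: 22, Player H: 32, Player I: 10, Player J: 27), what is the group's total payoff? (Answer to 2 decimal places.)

1310.80 dollars

Total contributed: 5 + 34 + 10 + 15 + 9 + 7 + 22 + 32 + 10 + 27 = 171; total kept: 10 × 49 − 171 = 319.
The tour-expenses pool pays out 5.8 × 171 = 991.80 in aggregate.
Group total = 319 + 991.80 = 1310.80.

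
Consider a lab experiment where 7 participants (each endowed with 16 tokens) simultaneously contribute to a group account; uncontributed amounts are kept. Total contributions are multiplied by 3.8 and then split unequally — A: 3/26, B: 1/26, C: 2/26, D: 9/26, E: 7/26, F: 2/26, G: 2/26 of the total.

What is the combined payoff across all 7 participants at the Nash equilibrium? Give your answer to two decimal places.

201.60 tokens

Each unit j contributes comes back to j as 3.8 × (j's share), so j prefers to contribute only if that share exceeds 1/3.8 = 0.2632; otherwise keeping the unit dominates.
The shares above 0.2632 belong to D and E, contributing 16 each; the remaining 5 contribute 0. Total contributed: 32.
The group account pays out 3.8 × 32 = 121.60 in total (split across the unequal shares, but the aggregate is all that matters for the group sum).
The 5 free-riders keep 16 each, adding 80. Group total = 80 + 121.60 = 201.60.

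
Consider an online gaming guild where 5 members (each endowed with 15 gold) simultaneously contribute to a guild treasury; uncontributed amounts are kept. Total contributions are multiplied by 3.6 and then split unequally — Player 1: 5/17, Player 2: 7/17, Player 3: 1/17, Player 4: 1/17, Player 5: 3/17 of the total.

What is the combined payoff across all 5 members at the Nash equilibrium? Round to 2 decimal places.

A player with share s gets back 3.6·s per unit contributed, so full contribution is dominant for anyone with s > 1/3.6 = 0.2778 and zero contribution is dominant for anyone below.
The shares above 0.2778 belong to Player 1 and Player 2, contributing 15 each; the remaining 3 contribute 0. Total contributed: 30.
The guild treasury pays out 3.6 × 30 = 108.00 in total (split across the unequal shares, but the aggregate is all that matters for the group sum).
The 3 free-riders keep 15 each, adding 45. Group total = 45 + 108.00 = 153.00.

153.00 gold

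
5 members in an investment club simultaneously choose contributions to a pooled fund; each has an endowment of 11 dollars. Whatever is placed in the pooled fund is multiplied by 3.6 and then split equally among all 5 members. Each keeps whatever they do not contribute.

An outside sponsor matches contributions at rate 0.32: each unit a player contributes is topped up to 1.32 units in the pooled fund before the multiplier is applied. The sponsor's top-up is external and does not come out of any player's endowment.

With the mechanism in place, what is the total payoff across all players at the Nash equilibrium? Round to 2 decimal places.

The effective private return is 3.6 × 1.32 / 5 = 0.9504, which is still under 1, so the mechanism doesn't change anyone's dominant strategy: zero contribution.
Everyone keeps their endowment and the group total is 5 × 11 = 55.

55.00 dollars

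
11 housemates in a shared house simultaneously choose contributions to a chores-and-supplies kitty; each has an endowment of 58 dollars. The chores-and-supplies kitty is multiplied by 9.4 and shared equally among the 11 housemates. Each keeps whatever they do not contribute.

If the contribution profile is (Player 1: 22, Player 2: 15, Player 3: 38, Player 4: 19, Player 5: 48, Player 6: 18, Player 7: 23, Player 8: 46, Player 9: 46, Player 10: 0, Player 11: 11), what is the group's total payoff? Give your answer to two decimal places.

3040.40 dollars

Total contributed: 22 + 15 + 38 + 19 + 48 + 18 + 23 + 46 + 46 + 0 + 11 = 286; total kept: 11 × 58 − 286 = 352.
The chores-and-supplies kitty pays out 9.4 × 286 = 2688.40 in aggregate.
Group total = 352 + 2688.40 = 3040.40.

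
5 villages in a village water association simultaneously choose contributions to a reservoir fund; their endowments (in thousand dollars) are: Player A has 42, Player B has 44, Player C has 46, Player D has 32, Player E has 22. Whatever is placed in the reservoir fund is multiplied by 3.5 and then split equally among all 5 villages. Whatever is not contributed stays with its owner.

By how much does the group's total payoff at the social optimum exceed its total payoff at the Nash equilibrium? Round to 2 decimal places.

465.00 thousand dollars

The private return per contributed unit is 3.5/5 = 0.7000 < 1 for every player regardless of endowment, so the Nash equilibrium is zero contribution and the group total is Σ E_j = 42 + 44 + 46 + 32 + 22 = 186.
Each contributed unit returns 3.500 to the group, so the social optimum is full contribution by everyone: group total = 3.500 × 186 = 651.00.
Efficiency loss = (3.500 − 1) × 186 = 465.00.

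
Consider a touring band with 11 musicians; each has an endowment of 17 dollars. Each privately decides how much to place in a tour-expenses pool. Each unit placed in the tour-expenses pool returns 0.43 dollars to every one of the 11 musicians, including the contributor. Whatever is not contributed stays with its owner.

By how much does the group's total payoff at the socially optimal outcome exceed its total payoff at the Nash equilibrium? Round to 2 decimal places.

The private return per contributed unit is 0.43 < 1, so contributing 0 is dominant for every player. At the Nash equilibrium everyone keeps their 17, and the group total is 11 × 17 = 187.
Each contributed unit returns 4.730 to the group as a whole (0.43 to each of 11 players), which exceeds 1, so the social optimum is full contribution: group total = 4.730 × 187 = 884.51.
Efficiency loss = 884.51 − 187 = 697.51.

697.51 dollars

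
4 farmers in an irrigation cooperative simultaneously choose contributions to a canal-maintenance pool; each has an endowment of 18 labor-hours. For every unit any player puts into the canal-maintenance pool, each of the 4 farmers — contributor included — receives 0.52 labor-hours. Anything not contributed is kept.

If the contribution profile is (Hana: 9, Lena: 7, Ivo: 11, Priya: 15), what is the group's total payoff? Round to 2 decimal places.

117.36 labor-hours

Total contributed: 9 + 7 + 11 + 15 = 42; total kept: 4 × 18 − 42 = 30.
The canal-maintenance pool pays out 0.52 × 4 × 42 = 87.36 in aggregate.
Group total = 30 + 87.36 = 117.36.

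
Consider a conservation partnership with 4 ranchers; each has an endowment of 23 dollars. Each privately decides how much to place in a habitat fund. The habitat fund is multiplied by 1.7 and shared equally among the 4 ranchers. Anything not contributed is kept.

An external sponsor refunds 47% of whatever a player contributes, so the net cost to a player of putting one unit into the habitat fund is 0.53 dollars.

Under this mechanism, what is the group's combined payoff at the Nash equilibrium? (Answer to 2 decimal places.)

With the mechanism, a contributed unit returns (1.7/4) / 0.53 = 0.8019 per unit of net cost — still below 1 — so contributing 0 remains dominant for every player.
At the Nash equilibrium no one contributes; group total payoff = 4 × 23 = 92.

92.00 dollars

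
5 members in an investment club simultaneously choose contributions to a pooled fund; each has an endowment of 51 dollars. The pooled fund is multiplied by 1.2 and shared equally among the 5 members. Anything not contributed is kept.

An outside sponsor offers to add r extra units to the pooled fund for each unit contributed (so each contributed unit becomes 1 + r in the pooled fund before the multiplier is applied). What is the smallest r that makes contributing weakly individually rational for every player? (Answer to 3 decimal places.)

With matching at rate r, one contributed unit becomes (1 + r) in the pooled fund and returns 1.2 × (1 + r) / 5 to the contributor.
Setting this equal to 1: 1 + r = 5/1.2 = 4.1667.
So the minimum matching rate is r = 4.1667 − 1 = 3.167.

3.167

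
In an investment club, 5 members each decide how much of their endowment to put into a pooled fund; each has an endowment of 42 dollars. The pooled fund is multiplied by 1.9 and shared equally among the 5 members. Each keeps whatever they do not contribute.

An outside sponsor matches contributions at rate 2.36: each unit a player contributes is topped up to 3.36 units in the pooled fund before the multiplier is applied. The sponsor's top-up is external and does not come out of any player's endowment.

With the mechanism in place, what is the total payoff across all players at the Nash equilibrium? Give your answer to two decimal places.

The effective private return per unit is now 1.9 × 3.36 / 5 = 1.2768 > 1, so every player's dominant strategy flips to full contribution.
At the Nash equilibrium everyone contributes 42. Group total payoff = 1.9 × 3.36 × 210 = 1340.64.

1340.64 dollars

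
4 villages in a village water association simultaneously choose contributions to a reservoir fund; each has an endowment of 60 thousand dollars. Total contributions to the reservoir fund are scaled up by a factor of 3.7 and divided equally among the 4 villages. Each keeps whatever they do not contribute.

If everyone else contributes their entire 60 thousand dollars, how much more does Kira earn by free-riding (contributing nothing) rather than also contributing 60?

Switching from a contribution of 60 to 0 lets Kira keep an extra 60 thousand dollars, but lowers the reservoir fund by 60, which costs Kira their own share of that drop: 3.7/4 × 60 = 55.50.
Net gain = 60 − 55.50 = 4.50. The private return per contributed unit (0.9250) is below 1, so free-riding is indeed the best response regardless of what the others do.

4.50 thousand dollars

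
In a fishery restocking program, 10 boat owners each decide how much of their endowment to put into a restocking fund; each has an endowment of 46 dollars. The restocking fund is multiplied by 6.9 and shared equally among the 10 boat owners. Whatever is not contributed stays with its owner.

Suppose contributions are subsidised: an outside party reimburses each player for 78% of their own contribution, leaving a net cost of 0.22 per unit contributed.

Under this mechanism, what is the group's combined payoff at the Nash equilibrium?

With the mechanism, a contributed unit returns (6.9/10) / 0.22 = 3.1364 per unit of net cost to the contributor — now above 1 — so contributing fully is weakly dominant for every player.
So the Nash equilibrium is full contribution by all 10; the group earns 10 × (46 × 0.78 + 6.9 × 46) = 3532.80.

3532.80 dollars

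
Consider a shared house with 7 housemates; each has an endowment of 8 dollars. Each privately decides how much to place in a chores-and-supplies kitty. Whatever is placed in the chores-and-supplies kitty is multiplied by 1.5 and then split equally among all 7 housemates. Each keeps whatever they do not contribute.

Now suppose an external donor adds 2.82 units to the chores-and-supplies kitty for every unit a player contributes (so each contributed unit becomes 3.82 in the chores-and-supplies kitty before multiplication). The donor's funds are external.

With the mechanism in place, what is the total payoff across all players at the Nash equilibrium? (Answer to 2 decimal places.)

Even with the mechanism, each unit contributed returns only 1.5 × 3.82 / 7 = 0.8186 per unit of net cost, so contributing nothing is still dominant.
Everyone keeps their endowment and the group total is 7 × 8 = 56.

56.00 dollars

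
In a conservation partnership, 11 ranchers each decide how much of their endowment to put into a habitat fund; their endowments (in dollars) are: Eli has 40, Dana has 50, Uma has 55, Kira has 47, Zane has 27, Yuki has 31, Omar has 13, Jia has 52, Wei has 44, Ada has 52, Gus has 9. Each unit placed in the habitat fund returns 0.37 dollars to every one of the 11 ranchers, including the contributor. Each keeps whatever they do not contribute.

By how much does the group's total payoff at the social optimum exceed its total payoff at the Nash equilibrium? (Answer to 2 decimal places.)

The private return per contributed unit is 0.37 < 1 for everyone, so the Nash equilibrium is zero contribution and the group total is Σ E_j = 40 + 50 + 55 + 47 + 27 + 31 + 13 + 52 + 44 + 52 + 9 = 420.
Each contributed unit returns 4.070 to the group, so the social optimum is full contribution by everyone: group total = 4.070 × 420 = 1709.40.
Efficiency loss = (4.070 − 1) × 420 = 1289.40.

1289.40 dollars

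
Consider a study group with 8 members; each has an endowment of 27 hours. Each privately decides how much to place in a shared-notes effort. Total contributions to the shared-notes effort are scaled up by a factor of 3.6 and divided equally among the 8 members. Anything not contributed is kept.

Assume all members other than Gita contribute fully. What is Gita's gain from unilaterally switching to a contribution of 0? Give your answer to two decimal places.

14.85 hours

Switching from a contribution of 27 to 0 lets Gita keep an extra 27 hours, but lowers the shared-notes effort by 27, which costs Gita their own share of that drop: 3.6/8 × 27 = 12.15.
Net gain = 27 − 12.15 = 14.85. The private return per contributed unit (0.4500) is below 1, so free-riding is indeed the best response regardless of what the others do.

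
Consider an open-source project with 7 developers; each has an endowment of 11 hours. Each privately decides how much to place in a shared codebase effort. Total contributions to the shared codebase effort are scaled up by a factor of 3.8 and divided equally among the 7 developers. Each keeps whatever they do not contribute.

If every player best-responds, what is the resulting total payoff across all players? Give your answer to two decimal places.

Each contributed unit returns 3.8/7 = 0.5429 to its contributor — below 1 — so contributing 0 is dominant for every player. At the Nash equilibrium everyone keeps their 11, and the group total is 7 × 11 = 77.

77.00 hours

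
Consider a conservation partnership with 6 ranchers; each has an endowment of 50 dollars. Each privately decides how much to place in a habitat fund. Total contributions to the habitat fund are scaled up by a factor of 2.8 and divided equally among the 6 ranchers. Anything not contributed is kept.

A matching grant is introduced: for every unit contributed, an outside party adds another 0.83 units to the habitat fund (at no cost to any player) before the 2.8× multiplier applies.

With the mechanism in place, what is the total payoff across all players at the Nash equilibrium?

300.00 dollars

With the mechanism, a contributed unit returns 2.8 × 1.83 / 6 = 0.8540 per unit of net cost — still below 1 — so contributing 0 remains dominant for every player.
Everyone keeps their endowment and the group total is 6 × 50 = 300.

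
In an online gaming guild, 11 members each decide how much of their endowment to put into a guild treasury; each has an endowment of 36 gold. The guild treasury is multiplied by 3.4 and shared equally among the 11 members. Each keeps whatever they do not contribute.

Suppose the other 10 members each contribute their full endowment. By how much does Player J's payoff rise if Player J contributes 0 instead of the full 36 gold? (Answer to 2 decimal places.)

Switching from a contribution of 36 to 0 lets Player J keep an extra 36 gold, but lowers the guild treasury by 36, which costs Player J their own share of that drop: 3.4/11 × 36 = 11.13.
Net gain = 36 − 11.13 = 24.87. The private return per contributed unit (0.3091) is below 1, so free-riding is indeed the best response regardless of what the others do.

24.87 gold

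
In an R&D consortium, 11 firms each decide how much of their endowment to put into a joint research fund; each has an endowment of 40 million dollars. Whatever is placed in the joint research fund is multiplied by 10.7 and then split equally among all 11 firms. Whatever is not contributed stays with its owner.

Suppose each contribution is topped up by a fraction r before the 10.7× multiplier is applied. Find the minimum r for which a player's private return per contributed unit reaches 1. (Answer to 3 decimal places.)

With matching at rate r, one contributed unit becomes (1 + r) in the joint research fund and returns 10.7 × (1 + r) / 11 to the contributor.
Setting this equal to 1: 1 + r = 11/10.7 = 1.0280.
So the minimum matching rate is r = 1.0280 − 1 = 0.028.

0.028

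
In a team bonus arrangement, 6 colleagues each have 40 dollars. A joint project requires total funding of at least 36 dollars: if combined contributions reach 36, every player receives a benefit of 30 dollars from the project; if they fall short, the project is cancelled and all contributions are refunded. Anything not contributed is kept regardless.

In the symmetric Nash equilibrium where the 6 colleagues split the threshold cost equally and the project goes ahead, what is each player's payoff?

Equal share of the threshold: 36/6 = 6.
At this profile no one gains by cutting their contribution: any cut drops the total below 36, the project is cancelled, contributions are refunded, and the deviator ends with 40, which is less than 40 − 6 + 30 = 64. Contributing more than 6 just wastes the excess. So contributing exactly 6 is a best response.
Each player's payoff: 40 − 6 + 30 = 64.

64 dollars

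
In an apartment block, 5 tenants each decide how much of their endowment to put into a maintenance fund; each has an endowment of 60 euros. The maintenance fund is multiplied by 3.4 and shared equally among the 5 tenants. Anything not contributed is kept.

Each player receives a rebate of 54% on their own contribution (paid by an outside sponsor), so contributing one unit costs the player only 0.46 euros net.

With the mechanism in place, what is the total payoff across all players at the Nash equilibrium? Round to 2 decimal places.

Under the mechanism each unit contributed yields (3.4/5) / 0.46 = 1.4783 back to its contributor per unit of net cost, which exceeds 1, making full contribution the dominant choice for everyone.
So the Nash equilibrium is full contribution by all 5; the group earns 5 × (60 × 0.54 + 3.4 × 60) = 1182.00.

1182.00 euros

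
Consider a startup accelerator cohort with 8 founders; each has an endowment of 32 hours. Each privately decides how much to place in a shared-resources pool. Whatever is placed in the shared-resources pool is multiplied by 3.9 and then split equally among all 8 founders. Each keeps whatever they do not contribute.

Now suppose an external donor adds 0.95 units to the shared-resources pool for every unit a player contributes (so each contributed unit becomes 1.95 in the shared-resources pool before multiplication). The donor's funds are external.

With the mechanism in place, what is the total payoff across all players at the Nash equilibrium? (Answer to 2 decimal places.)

With the mechanism, a contributed unit returns 3.9 × 1.95 / 8 = 0.9506 per unit of net cost — still below 1 — so contributing 0 remains dominant for every player.
At the Nash equilibrium no one contributes; group total payoff = 8 × 32 = 256.

256.00 hours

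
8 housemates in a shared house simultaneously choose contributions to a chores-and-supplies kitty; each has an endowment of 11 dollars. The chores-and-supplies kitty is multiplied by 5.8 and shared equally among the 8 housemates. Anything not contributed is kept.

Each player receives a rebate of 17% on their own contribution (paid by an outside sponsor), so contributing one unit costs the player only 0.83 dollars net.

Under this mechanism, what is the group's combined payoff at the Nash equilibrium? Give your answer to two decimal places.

With the mechanism, a contributed unit returns (5.8/8) / 0.83 = 0.8735 per unit of net cost — still below 1 — so contributing 0 remains dominant for every player.
At the Nash equilibrium no one contributes; group total payoff = 8 × 11 = 88.

88.00 dollars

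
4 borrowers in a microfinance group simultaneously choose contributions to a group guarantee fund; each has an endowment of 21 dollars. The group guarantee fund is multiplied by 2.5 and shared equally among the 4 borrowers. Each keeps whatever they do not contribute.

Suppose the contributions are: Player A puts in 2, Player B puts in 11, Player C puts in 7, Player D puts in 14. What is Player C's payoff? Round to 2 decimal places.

Total contributed: 2 + 11 + 7 + 14 = 34.
Each receives 2.5 × 34 / 4 = 21.25 from the group guarantee fund.
Player C keeps 21 − 7 = 14, so Player C's payoff is 14 + 21.25 = 35.25.

35.25 dollars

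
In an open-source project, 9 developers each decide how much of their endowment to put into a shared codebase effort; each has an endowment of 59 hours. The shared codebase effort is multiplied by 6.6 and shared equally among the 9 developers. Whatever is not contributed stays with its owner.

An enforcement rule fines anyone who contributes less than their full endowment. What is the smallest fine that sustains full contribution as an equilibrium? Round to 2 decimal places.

15.73 hours

Given the others contribute fully, the best deviation is to contribute 0 (any partial contribution still incurs the fine and gives up units whose private return 0.7333 is below 1).
Deviating from 59 to 0 saves 59 hours but forfeits the deviator's share of the drop in the shared codebase effort: 6.6/9 × 59 = 43.27.
So the deviation gain is 59 − 43.27 = 15.73, and the fine must be at least 15.73 hours to wipe it out.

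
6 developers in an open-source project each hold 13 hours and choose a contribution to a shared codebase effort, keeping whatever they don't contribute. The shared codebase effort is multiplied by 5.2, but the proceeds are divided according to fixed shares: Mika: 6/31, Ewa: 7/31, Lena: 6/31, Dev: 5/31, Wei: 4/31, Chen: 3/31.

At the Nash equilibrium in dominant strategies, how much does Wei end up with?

Each unit j contributes comes back to j as 5.2 × (j's share), so j prefers to contribute only if that share exceeds 1/5.2 = 0.1923; otherwise keeping the unit dominates.
The shares above 0.1923 belong to Mika, Ewa and Lena, contributing 13 each; the remaining 3 contribute 0. Total contributed: 39.
Wei keeps 13 and receives 5.2 × 39 × 4/31 = 26.17 from the shared codebase effort, for a payoff of 39.17.

39.17 hours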